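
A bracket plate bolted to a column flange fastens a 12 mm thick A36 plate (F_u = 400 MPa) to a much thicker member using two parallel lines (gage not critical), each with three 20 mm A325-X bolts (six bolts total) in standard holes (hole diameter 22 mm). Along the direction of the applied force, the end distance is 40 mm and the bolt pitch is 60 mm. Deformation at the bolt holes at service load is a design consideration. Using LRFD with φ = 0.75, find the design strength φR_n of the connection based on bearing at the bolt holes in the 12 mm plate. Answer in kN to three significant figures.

Per bolt r_n = 1.2 l_c t F_u ≤ 2.4 d t F_u; upper limit = 2.4 × 20 × 12 × 400 / 1000 = 230.4 kN.
Edge bolt: l_c = 40 − 22/2 = 29 mm → 1.2 × 29 × 12 × 400 / 1000 = 167 → r_n = 167 kN.
Interior bolts: l_c = 60 − 22 = 38 mm → 1.2 × 38 × 12 × 400 / 1000 = 218.9 → r_n = 218.9 kN.
R_n = 2 × 167 + 4 × 218.9 = 1210 kN.
Design strength φR_n = 0.75 × 1210 = 907 kN.

907 kN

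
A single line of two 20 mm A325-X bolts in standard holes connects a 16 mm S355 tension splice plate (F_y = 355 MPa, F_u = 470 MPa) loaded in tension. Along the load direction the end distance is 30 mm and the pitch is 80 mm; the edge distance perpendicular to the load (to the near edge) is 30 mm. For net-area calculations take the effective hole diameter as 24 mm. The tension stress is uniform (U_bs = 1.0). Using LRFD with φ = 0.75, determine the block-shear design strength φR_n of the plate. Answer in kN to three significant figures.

352 kN

Shear plane L_v = 30 + 1·80 = 110 mm; A_gv = 110 × 16 = 1760 mm².
A_nv = (110 − 1.5·24) × 16 = 1184 mm².
A_nt = (30 − 0.5·24) × 16 = 288 mm².
0.6 F_u A_nv = 333.9 kN; 0.6 F_y A_gv = 374.9 kN → shear rupture governs the shear term.
R_n = 333.9 + 1.0 × 470 × 288 / 1000 = 469.2 kN.
Design strength φR_n = 0.75 × 469.2 = 352 kN.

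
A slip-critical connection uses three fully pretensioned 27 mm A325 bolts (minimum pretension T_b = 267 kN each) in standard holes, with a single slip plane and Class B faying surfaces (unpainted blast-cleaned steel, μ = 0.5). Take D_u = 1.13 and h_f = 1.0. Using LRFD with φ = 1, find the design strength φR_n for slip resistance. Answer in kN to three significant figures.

R_n = μ · D_u · h_f · T_b · n_s · n_b = 0.5 × 1.13 × 1.0 × 267 × 1 × 3 = 452.6 kN.
Design strength φR_n = 1 × 452.6 = 453 kN.

453 kN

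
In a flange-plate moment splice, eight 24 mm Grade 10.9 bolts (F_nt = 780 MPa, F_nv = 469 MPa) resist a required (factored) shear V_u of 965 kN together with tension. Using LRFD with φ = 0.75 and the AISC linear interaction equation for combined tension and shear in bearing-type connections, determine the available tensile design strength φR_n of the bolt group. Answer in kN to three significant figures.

A_b = π·24²/4 = 452.4 mm²; f_rv = 965 × 1000 / (8 × 452.4) = 266.6 MPa.
F'_nt = 1.3 F_nt − (F_nt / φF_nv) f_rv = 1.3·780 − (780/(0.75·469))·266.6 = 422.7 MPa, capped at F_nt → F'_nt = 422.7 MPa.
R_n = F'_nt · A_b · n = 422.7 × 452.4 × 8 / 1000 = 1530 kN.
Design strength φR_n = 0.75 × 1530 = 1150 kN.

1150 kN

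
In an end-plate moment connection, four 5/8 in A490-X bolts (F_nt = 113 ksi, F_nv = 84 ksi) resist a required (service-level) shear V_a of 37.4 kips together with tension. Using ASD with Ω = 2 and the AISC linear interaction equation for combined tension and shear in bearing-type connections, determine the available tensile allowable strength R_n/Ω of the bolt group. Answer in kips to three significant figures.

39.8 kips

A_b = π·0.625²/4 = 0.3068 in²; f_rv = 37.4 / (4 × 0.3068) = 30.48 ksi.
F'_nt = 1.3 F_nt − (Ω F_nt / F_nv) f_rv = 1.3·113 − (2·113/84)·30.48 = 64.9 ksi, capped at F_nt → F'_nt = 64.9 ksi.
R_n = F'_nt · A_b · n = 64.9 × 0.3068 × 4 = 79.65 kips.
Allowable strength R_n/Ω = 79.65 / 2 = 39.8 kips.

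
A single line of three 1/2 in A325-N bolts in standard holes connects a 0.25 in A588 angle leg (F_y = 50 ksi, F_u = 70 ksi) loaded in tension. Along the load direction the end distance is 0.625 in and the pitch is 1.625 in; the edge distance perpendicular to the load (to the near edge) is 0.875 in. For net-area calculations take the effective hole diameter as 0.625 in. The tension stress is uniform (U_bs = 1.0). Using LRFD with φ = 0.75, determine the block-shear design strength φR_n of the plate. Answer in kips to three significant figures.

Shear plane L_v = 0.625 + 2·1.625 = 3.875 in; A_gv = 3.875 × 0.25 = 0.9688 in².
A_nv = (3.875 − 2.5·0.625) × 0.25 = 0.5781 in².
A_nt = (0.875 − 0.5·0.625) × 0.25 = 0.1406 in².
0.6 F_u A_nv = 24.28 kips; 0.6 F_y A_gv = 29.06 kips → shear rupture governs the shear term.
R_n = 24.28 + 1.0 × 70 × 0.1406 = 34.12 kips.
Design strength φR_n = 0.75 × 34.12 = 25.6 kips.

25.6 kips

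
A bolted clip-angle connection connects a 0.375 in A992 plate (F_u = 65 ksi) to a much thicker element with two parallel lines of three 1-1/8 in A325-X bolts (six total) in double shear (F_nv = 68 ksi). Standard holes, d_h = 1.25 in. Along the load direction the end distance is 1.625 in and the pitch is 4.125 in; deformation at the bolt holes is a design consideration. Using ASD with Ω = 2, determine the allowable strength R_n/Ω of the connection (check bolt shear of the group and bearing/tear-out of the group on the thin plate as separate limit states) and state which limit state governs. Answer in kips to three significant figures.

161 kips (bearing governs)

Bolt shear: A_b = π·1.125²/4 = 0.994 in²; R_n = 68 × 0.994 × 6 × 2 = 811.1 kips → 811.1 / 2 = 406 kips.
Bearing (1.2 l_c t F_u ≤ 2.4 d t F_u): upper limit = 2.4·1.125·0.375·65 = 65.81 kips.
  Edge l_c = 1.625 − 1.25/2 = 1 → r_n = 29.25 kips; interior l_c = 4.125 − 1.25 = 2.875 → r_n = 65.81 kips.
  R_n,bearing = 2·29.25 + 4·65.81 = 321.8 kips → 321.8 / 2 = 161 kips.
Bearing governs: 161 kips.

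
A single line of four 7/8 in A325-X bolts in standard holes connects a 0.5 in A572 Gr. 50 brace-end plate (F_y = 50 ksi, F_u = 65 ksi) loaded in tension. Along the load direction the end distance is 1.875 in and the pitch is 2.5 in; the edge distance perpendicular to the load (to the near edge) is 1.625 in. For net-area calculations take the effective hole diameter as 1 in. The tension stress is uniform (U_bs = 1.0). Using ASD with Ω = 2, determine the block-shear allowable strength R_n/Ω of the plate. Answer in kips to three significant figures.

Shear plane L_v = 1.875 + 3·2.5 = 9.375 in; A_gv = 9.375 × 0.5 = 4.688 in².
A_nv = (9.375 − 3.5·1) × 0.5 = 2.938 in².
A_nt = (1.625 − 0.5·1) × 0.5 = 0.5625 in².
0.6 F_u A_nv = 114.6 kips; 0.6 F_y A_gv = 140.6 kips → shear rupture governs the shear term.
R_n = 114.6 + 1.0 × 65 × 0.5625 = 151.1 kips.
Allowable strength R_n/Ω = 151.1 / 2 = 75.6 kips.

75.6 kips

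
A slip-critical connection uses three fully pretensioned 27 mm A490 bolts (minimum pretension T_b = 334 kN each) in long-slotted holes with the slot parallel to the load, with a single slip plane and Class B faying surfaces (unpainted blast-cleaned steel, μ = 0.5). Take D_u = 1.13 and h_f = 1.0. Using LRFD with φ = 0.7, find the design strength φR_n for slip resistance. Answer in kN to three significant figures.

R_n = μ · D_u · h_f · T_b · n_s · n_b = 0.5 × 1.13 × 1.0 × 334 × 1 × 3 = 566.1 kN.
Design strength φR_n = 0.7 × 566.1 = 396 kN.

396 kN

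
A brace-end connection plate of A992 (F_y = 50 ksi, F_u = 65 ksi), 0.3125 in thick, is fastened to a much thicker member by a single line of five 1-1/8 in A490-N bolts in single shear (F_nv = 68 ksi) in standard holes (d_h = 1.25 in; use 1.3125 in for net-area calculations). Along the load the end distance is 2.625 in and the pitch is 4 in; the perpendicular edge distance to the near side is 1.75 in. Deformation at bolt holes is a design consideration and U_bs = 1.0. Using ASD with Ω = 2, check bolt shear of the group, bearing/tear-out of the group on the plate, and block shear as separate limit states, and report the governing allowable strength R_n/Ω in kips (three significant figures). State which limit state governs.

Bolt shear: A_b = π·1.125²/4 = 0.994 in²; R_n = 68 × 0.994 × 5 × 1 = 338 kips → 338 / 2 = 169 kips.
Bearing: edge l_c = 2, r_n = 48.75 kips; interior l_c = 2.75, r_n = 54.84 kips; R_n = 48.75 + 4·54.84 = 268.1 kips → 134 kips.
Block shear: A_gv = 5.82, A_nv = 3.975, A_nt = 0.3418 in²; R_n = min(0.6F_uA_nv, 0.6F_yA_gv) + U_bs·F_u·A_nt = 177.2 kips → 88.6 kips.
Block shear governs: 88.6 kips.

88.6 kips (block shear governs)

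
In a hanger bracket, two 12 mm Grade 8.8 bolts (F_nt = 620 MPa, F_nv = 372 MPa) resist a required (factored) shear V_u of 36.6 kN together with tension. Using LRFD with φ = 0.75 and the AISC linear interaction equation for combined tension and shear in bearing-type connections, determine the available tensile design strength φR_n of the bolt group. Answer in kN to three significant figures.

75.7 kN

A_b = π·12²/4 = 113.1 mm²; f_rv = 36.6 × 1000 / (2 × 113.1) = 161.8 MPa.
F'_nt = 1.3 F_nt − (F_nt / φF_nv) f_rv = 1.3·620 − (620/(0.75·372))·161.8 = 446.4 MPa, capped at F_nt → F'_nt = 446.4 MPa.
R_n = F'_nt · A_b · n = 446.4 × 113.1 × 2 / 1000 = 101 kN.
Design strength φR_n = 0.75 × 101 = 75.7 kN.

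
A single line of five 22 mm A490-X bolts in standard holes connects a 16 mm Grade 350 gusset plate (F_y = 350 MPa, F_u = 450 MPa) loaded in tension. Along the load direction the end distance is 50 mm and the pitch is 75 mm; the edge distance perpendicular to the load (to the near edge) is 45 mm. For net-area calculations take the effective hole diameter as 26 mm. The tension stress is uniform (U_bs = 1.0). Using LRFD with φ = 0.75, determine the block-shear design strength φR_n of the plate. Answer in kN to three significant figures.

Shear plane L_v = 50 + 4·75 = 350 mm; A_gv = 350 × 16 = 5600 mm².
A_nv = (350 − 4.5·26) × 16 = 3728 mm².
A_nt = (45 − 0.5·26) × 16 = 512 mm².
0.6 F_u A_nv = 1007 kN; 0.6 F_y A_gv = 1176 kN → shear rupture governs the shear term.
R_n = 1007 + 1.0 × 450 × 512 / 1000 = 1237 kN.
Design strength φR_n = 0.75 × 1237 = 928 kN.

928 kN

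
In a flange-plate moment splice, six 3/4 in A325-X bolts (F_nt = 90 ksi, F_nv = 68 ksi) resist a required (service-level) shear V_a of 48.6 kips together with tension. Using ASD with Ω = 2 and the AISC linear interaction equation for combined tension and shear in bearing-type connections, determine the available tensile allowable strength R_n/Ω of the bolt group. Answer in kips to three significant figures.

90.7 kips

A_b = π·0.75²/4 = 0.4418 in²; f_rv = 48.6 / (6 × 0.4418) = 18.33 ksi.
F'_nt = 1.3 F_nt − (Ω F_nt / F_nv) f_rv = 1.3·90 − (2·90/68)·18.33 = 68.47 ksi, capped at F_nt → F'_nt = 68.47 ksi.
R_n = F'_nt · A_b · n = 68.47 × 0.4418 × 6 = 181.5 kips.
Allowable strength R_n/Ω = 181.5 / 2 = 90.7 kips.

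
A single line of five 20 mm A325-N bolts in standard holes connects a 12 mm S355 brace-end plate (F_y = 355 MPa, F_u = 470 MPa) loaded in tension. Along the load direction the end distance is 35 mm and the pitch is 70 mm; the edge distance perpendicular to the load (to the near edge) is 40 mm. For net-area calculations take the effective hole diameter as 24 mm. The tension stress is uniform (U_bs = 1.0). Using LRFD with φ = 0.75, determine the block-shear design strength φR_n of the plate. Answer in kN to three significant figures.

644 kN

Shear plane L_v = 35 + 4·70 = 315 mm; A_gv = 315 × 12 = 3780 mm².
A_nv = (315 − 4.5·24) × 12 = 2484 mm².
A_nt = (40 − 0.5·24) × 12 = 336 mm².
0.6 F_u A_nv = 700.5 kN; 0.6 F_y A_gv = 805.1 kN → shear rupture governs the shear term.
R_n = 700.5 + 1.0 × 470 × 336 / 1000 = 858.4 kN.
Design strength φR_n = 0.75 × 858.4 = 644 kN.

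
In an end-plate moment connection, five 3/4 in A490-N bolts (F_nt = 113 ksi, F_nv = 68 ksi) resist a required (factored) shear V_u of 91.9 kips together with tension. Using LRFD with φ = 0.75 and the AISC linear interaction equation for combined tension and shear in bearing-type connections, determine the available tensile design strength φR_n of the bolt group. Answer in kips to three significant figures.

A_b = π·0.75²/4 = 0.4418 in²; f_rv = 91.9 / (5 × 0.4418) = 41.6 ksi.
F'_nt = 1.3 F_nt − (F_nt / φF_nv) f_rv = 1.3·113 − (113/(0.75·68))·41.6 = 54.72 ksi, capped at F_nt → F'_nt = 54.72 ksi.
R_n = F'_nt · A_b · n = 54.72 × 0.4418 × 5 = 120.9 kips.
Design strength φR_n = 0.75 × 120.9 = 90.7 kips.

90.7 kips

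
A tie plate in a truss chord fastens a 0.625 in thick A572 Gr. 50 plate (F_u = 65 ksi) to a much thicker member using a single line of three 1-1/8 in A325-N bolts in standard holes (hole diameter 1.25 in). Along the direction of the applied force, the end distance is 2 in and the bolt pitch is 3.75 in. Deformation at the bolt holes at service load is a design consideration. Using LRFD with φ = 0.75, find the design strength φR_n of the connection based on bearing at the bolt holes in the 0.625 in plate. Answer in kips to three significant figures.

215 kips

Per bolt r_n = 1.2 l_c t F_u ≤ 2.4 d t F_u; upper limit = 2.4 × 1.125 × 0.625 × 65 = 109.7 kips.
Edge bolt: l_c = 2 − 1.25/2 = 1.375 in → 1.2 × 1.375 × 0.625 × 65 = 67.03 → r_n = 67.03 kips.
Interior bolts: l_c = 3.75 − 1.25 = 2.5 in → 1.2 × 2.5 × 0.625 × 65 = 121.9 → r_n = 109.7 kips.
R_n = 1 × 67.03 + 2 × 109.7 = 286.4 kips.
Design strength φR_n = 0.75 × 286.4 = 215 kips.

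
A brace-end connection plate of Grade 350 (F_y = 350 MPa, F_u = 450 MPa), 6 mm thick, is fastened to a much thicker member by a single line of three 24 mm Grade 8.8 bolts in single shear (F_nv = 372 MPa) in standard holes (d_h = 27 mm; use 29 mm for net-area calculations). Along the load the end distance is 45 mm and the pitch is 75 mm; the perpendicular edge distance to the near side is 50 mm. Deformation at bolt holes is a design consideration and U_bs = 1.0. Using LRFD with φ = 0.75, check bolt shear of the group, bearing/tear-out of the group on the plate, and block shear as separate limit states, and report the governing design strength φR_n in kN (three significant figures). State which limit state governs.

221 kN (block shear governs)

Bolt shear: A_b = π·24²/4 = 452.4 mm²; R_n = 372 × 452.4 × 3 × 1 / 1000 = 504.9 kN → 0.75 × 504.9 = 379 kN.
Bearing: edge l_c = 31.5, r_n = 102.1 kN; interior l_c = 48, r_n = 155.5 kN; R_n = 102.1 + 2·155.5 = 413.1 kN → 310 kN.
Block shear: A_gv = 1170, A_nv = 735, A_nt = 213 mm²; R_n = min(0.6F_uA_nv, 0.6F_yA_gv) + U_bs·F_u·A_nt = 294.3 kN → 221 kN.
Block shear governs: 221 kN.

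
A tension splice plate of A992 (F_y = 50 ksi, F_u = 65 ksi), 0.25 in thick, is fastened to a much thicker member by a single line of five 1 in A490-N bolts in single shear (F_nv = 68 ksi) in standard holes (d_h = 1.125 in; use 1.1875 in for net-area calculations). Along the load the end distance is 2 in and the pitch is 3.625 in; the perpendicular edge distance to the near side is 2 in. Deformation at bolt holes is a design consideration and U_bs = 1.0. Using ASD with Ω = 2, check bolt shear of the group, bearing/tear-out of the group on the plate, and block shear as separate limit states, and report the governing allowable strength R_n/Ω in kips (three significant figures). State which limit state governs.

65.8 kips (block shear governs)

Bolt shear: A_b = π·1²/4 = 0.7854 in²; R_n = 68 × 0.7854 × 5 × 1 = 267 kips → 267 / 2 = 134 kips.
Bearing: edge l_c = 1.438, r_n = 28.03 kips; interior l_c = 2.5, r_n = 39 kips; R_n = 28.03 + 4·39 = 184 kips → 92 kips.
Block shear: A_gv = 4.125, A_nv = 2.789, A_nt = 0.3516 in²; R_n = min(0.6F_uA_nv, 0.6F_yA_gv) + U_bs·F_u·A_nt = 131.6 kips → 65.8 kips.
Block shear governs: 65.8 kips.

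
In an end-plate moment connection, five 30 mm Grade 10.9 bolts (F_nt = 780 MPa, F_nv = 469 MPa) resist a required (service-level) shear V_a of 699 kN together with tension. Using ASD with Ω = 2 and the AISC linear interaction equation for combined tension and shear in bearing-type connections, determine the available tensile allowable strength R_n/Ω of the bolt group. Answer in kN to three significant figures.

A_b = π·30²/4 = 706.9 mm²; f_rv = 699 × 1000 / (5 × 706.9) = 197.8 MPa.
F'_nt = 1.3 F_nt − (Ω F_nt / F_nv) f_rv = 1.3·780 − (2·780/469)·197.8 = 356.2 MPa, capped at F_nt → F'_nt = 356.2 MPa.
R_n = F'_nt · A_b · n = 356.2 × 706.9 × 5 / 1000 = 1259 kN.
Allowable strength R_n/Ω = 1259 / 2 = 629 kN.

629 kN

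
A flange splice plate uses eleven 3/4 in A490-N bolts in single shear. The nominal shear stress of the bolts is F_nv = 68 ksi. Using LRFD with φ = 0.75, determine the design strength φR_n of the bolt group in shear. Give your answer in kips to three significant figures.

A_b = π × 0.75² / 4 = 0.4418 in².
R_n = F_nv · A_b · n · n_s = 68 × 0.4418 × 11 × 1 = 330.5 kips.
Design strength φR_n = 0.75 × 330.5 = 248 kips.

248 kips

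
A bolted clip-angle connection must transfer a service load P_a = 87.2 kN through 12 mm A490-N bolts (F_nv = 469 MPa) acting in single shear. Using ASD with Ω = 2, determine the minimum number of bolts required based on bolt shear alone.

4 bolts

A_b = π·12²/4 = 113.1 mm².
Per-bolt allowable strength R_n/Ω = 469 × 113.1 × 1 / 1000 / 2 = 26.52 kN.
n ≥ 87.2 / 26.52 = 3.288 → use 4 bolts.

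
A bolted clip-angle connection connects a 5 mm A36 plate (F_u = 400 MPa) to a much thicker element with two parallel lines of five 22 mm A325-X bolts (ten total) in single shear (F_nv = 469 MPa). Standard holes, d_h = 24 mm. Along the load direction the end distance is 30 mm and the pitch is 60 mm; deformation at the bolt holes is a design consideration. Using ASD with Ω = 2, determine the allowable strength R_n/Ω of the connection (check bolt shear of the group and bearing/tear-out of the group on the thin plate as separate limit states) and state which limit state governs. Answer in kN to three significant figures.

Bolt shear: A_b = π·22²/4 = 380.1 mm²; R_n = 469 × 380.1 × 10 × 1 / 1000 = 1783 kN → 1783 / 2 = 891 kN.
Bearing (1.2 l_c t F_u ≤ 2.4 d t F_u): upper limit = 2.4·22·5·400 / 1000 = 105.6 kN.
  Edge l_c = 30 − 24/2 = 18 → r_n = 43.2 kN; interior l_c = 60 − 24 = 36 → r_n = 86.4 kN.
  R_n,bearing = 2·43.2 + 8·86.4 = 777.6 kN → 777.6 / 2 = 389 kN.
Bearing governs: 389 kN.

389 kN (bearing governs)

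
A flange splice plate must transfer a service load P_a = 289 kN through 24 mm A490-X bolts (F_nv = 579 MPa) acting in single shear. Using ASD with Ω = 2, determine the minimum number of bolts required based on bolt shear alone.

3 bolts

A_b = π·24²/4 = 452.4 mm².
Per-bolt allowable strength R_n/Ω = 579 × 452.4 × 1 / 1000 / 2 = 131 kN.
n ≥ 289 / 131 = 2.207 → use 3 bolts.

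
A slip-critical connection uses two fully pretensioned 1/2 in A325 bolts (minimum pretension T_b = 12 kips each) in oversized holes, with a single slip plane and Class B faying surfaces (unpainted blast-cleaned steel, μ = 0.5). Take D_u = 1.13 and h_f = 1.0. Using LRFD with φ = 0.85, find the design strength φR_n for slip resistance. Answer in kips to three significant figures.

R_n = μ · D_u · h_f · T_b · n_s · n_b = 0.5 × 1.13 × 1.0 × 12 × 1 × 2 = 13.56 kips.
Design strength φR_n = 0.85 × 13.56 = 11.5 kips.

11.5 kips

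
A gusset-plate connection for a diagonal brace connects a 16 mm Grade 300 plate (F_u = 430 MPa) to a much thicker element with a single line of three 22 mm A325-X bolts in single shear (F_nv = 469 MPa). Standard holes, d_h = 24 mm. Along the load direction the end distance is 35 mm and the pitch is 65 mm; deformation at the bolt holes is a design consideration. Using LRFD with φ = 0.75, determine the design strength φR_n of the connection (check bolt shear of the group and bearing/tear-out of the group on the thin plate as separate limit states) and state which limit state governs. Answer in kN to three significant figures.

401 kN (bolt shear governs)

Bolt shear: A_b = π·22²/4 = 380.1 mm²; R_n = 469 × 380.1 × 3 × 1 / 1000 = 534.8 kN → 0.75 × 534.8 = 401 kN.
Bearing (1.2 l_c t F_u ≤ 2.4 d t F_u): upper limit = 2.4·22·16·430 / 1000 = 363.3 kN.
  Edge l_c = 35 − 24/2 = 23 → r_n = 189.9 kN; interior l_c = 65 − 24 = 41 → r_n = 338.5 kN.
  R_n,bearing = 1·189.9 + 2·338.5 = 866.9 kN → 0.75 × 866.9 = 650 kN.
Bolt shear governs: 401 kN.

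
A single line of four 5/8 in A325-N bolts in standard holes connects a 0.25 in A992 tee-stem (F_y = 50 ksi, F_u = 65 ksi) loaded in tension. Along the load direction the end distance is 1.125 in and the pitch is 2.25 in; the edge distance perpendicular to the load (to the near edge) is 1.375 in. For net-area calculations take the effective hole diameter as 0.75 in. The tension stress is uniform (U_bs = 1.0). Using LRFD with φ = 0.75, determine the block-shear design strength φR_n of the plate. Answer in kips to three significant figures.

50.6 kips

Shear plane L_v = 1.125 + 3·2.25 = 7.875 in; A_gv = 7.875 × 0.25 = 1.969 in².
A_nv = (7.875 − 3.5·0.75) × 0.25 = 1.312 in².
A_nt = (1.375 − 0.5·0.75) × 0.25 = 0.25 in².
0.6 F_u A_nv = 51.19 kips; 0.6 F_y A_gv = 59.06 kips → shear rupture governs the shear term.
R_n = 51.19 + 1.0 × 65 × 0.25 = 67.44 kips.
Design strength φR_n = 0.75 × 67.44 = 50.6 kips.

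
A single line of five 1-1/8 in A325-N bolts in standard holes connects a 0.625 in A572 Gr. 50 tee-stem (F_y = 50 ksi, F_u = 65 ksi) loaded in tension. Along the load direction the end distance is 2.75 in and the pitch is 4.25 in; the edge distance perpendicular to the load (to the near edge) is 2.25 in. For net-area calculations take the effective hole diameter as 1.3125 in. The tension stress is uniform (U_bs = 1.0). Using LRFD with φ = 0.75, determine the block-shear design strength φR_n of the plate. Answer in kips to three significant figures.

Shear plane L_v = 2.75 + 4·4.25 = 19.75 in; A_gv = 19.75 × 0.625 = 12.34 in².
A_nv = (19.75 − 4.5·1.3125) × 0.625 = 8.652 in².
A_nt = (2.25 − 0.5·1.3125) × 0.625 = 0.9961 in².
0.6 F_u A_nv = 337.4 kips; 0.6 F_y A_gv = 370.3 kips → shear rupture governs the shear term.
R_n = 337.4 + 1.0 × 65 × 0.9961 = 402.2 kips.
Design strength φR_n = 0.75 × 402.2 = 302 kips.

302 kips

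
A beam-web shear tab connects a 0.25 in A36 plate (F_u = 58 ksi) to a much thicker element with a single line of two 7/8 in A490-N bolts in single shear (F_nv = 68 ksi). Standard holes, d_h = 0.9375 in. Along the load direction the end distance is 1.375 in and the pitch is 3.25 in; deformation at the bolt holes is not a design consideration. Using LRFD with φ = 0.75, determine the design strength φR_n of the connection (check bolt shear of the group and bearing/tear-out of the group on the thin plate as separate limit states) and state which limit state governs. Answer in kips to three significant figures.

Bolt shear: A_b = π·0.875²/4 = 0.6013 in²; R_n = 68 × 0.6013 × 2 × 1 = 81.78 kips → 0.75 × 81.78 = 61.3 kips.
Bearing (1.5 l_c t F_u ≤ 3.0 d t F_u): upper limit = 3.0·0.875·0.25·58 = 38.06 kips.
  Edge l_c = 1.375 − 0.9375/2 = 0.9062 → r_n = 19.71 kips; interior l_c = 3.25 − 0.9375 = 2.312 → r_n = 38.06 kips.
  R_n,bearing = 1·19.71 + 1·38.06 = 57.77 kips → 0.75 × 57.77 = 43.3 kips.
Bearing governs: 43.3 kips.

43.3 kips (bearing governs)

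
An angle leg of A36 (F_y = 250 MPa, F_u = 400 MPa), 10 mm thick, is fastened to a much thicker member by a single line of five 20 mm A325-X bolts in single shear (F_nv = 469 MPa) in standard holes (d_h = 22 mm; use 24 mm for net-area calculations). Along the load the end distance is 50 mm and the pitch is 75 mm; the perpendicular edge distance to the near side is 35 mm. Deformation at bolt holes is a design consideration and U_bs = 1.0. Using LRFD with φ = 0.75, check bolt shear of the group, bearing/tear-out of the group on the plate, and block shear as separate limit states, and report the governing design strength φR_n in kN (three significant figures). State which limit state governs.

463 kN (block shear governs)

Bolt shear: A_b = π·20²/4 = 314.2 mm²; R_n = 469 × 314.2 × 5 × 1 / 1000 = 736.7 kN → 0.75 × 736.7 = 553 kN.
Bearing: edge l_c = 39, r_n = 187.2 kN; interior l_c = 53, r_n = 192 kN; R_n = 187.2 + 4·192 = 955.2 kN → 716 kN.
Block shear: A_gv = 3500, A_nv = 2420, A_nt = 230 mm²; R_n = min(0.6F_uA_nv, 0.6F_yA_gv) + U_bs·F_u·A_nt = 617 kN → 463 kN.
Block shear governs: 463 kN.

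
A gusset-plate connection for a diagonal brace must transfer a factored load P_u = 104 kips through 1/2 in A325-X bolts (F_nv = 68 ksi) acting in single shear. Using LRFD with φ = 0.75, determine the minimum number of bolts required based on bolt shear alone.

A_b = π·0.5²/4 = 0.1963 in².
Per-bolt design strength φR_n = 0.75 × 68 × 0.1963 × 1 = 10.01 kips.
n ≥ 104 / 10.01 = 10.39 → use 11 bolts.

11 bolts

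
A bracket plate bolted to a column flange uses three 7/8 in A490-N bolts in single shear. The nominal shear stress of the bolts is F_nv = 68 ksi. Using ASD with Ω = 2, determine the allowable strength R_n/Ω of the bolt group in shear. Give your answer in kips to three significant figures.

61.3 kips

A_b = π × 0.875² / 4 = 0.6013 in².
R_n = F_nv · A_b · n · n_s = 68 × 0.6013 × 3 × 1 = 122.7 kips.
Allowable strength R_n/Ω = 122.7 / 2 = 61.3 kips.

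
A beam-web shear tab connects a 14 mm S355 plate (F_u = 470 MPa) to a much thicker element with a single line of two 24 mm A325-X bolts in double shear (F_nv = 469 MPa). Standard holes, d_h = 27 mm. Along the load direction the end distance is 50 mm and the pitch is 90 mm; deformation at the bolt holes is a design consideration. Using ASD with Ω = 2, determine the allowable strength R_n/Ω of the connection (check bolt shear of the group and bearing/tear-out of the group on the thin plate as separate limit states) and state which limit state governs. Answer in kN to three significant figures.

Bolt shear: A_b = π·24²/4 = 452.4 mm²; R_n = 469 × 452.4 × 2 × 2 / 1000 = 848.7 kN → 848.7 / 2 = 424 kN.
Bearing (1.2 l_c t F_u ≤ 2.4 d t F_u): upper limit = 2.4·24·14·470 / 1000 = 379 kN.
  Edge l_c = 50 − 27/2 = 36.5 → r_n = 288.2 kN; interior l_c = 90 − 27 = 63 → r_n = 379 kN.
  R_n,bearing = 1·288.2 + 1·379 = 667.2 kN → 667.2 / 2 = 334 kN.
Bearing governs: 334 kN.

334 kN (bearing governs)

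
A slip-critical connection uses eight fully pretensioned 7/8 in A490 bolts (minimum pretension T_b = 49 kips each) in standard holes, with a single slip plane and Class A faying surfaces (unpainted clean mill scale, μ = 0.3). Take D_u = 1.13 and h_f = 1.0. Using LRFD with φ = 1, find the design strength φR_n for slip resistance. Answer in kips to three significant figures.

133 kips

R_n = μ · D_u · h_f · T_b · n_s · n_b = 0.3 × 1.13 × 1.0 × 49 × 1 × 8 = 132.9 kips.
Design strength φR_n = 1 × 132.9 = 133 kips.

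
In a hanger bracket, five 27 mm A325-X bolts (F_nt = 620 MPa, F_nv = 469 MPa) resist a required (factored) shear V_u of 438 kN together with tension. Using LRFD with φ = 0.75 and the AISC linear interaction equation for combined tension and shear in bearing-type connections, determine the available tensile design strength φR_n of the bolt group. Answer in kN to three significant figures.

A_b = π·27²/4 = 572.6 mm²; f_rv = 438 × 1000 / (5 × 572.6) = 153 MPa.
F'_nt = 1.3 F_nt − (F_nt / φF_nv) f_rv = 1.3·620 − (620/(0.75·469))·153 = 536.3 MPa, capped at F_nt → F'_nt = 536.3 MPa.
R_n = F'_nt · A_b · n = 536.3 × 572.6 × 5 / 1000 = 1535 kN.
Design strength φR_n = 0.75 × 1535 = 1150 kN.

1150 kN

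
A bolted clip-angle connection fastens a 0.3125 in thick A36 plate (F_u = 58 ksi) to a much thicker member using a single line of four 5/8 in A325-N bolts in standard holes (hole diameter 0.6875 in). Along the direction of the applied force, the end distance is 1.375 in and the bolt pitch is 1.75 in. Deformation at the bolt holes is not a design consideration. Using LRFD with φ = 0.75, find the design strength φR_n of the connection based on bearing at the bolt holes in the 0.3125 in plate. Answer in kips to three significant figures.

Per bolt r_n = 1.5 l_c t F_u ≤ 3.0 d t F_u; upper limit = 3.0 × 0.625 × 0.3125 × 58 = 33.98 kips.
Edge bolt: l_c = 1.375 − 0.6875/2 = 1.031 in → 1.5 × 1.031 × 0.3125 × 58 = 28.04 → r_n = 28.04 kips.
Interior bolts: l_c = 1.75 − 0.6875 = 1.062 in → 1.5 × 1.062 × 0.3125 × 58 = 28.89 → r_n = 28.89 kips.
R_n = 1 × 28.04 + 3 × 28.89 = 114.7 kips.
Design strength φR_n = 0.75 × 114.7 = 86 kips.

86 kips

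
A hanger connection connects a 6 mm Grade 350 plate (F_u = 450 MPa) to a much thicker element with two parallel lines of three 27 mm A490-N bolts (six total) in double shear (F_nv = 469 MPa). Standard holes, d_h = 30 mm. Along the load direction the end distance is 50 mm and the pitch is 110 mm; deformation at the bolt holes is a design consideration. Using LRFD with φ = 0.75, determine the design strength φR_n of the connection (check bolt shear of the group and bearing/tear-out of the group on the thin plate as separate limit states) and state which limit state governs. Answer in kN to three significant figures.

Bolt shear: A_b = π·27²/4 = 572.6 mm²; R_n = 469 × 572.6 × 6 × 2 / 1000 = 3222 kN → 0.75 × 3222 = 2420 kN.
Bearing (1.2 l_c t F_u ≤ 2.4 d t F_u): upper limit = 2.4·27·6·450 / 1000 = 175 kN.
  Edge l_c = 50 − 30/2 = 35 → r_n = 113.4 kN; interior l_c = 110 − 30 = 80 → r_n = 175 kN.
  R_n,bearing = 2·113.4 + 4·175 = 926.6 kN → 0.75 × 926.6 = 695 kN.
Bearing governs: 695 kN.

695 kN (bearing governs)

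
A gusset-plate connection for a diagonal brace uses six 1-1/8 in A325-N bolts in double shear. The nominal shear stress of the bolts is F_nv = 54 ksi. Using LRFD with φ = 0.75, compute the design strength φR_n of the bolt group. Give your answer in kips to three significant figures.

483 kips

A_b = π × 1.125² / 4 = 0.994 in².
R_n = F_nv · A_b · n · n_s = 54 × 0.994 × 6 × 2 = 644.1 kips.
Design strength φR_n = 0.75 × 644.1 = 483 kips.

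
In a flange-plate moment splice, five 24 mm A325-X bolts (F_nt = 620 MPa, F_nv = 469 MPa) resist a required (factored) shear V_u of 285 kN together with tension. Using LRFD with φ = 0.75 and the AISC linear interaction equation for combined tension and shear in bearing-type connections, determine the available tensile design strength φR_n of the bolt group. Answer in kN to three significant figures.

A_b = π·24²/4 = 452.4 mm²; f_rv = 285 × 1000 / (5 × 452.4) = 126 MPa.
F'_nt = 1.3 F_nt − (F_nt / φF_nv) f_rv = 1.3·620 − (620/(0.75·469))·126 = 583.9 MPa, capped at F_nt → F'_nt = 583.9 MPa.
R_n = F'_nt · A_b · n = 583.9 × 452.4 × 5 / 1000 = 1321 kN.
Design strength φR_n = 0.75 × 1321 = 991 kN.

991 kN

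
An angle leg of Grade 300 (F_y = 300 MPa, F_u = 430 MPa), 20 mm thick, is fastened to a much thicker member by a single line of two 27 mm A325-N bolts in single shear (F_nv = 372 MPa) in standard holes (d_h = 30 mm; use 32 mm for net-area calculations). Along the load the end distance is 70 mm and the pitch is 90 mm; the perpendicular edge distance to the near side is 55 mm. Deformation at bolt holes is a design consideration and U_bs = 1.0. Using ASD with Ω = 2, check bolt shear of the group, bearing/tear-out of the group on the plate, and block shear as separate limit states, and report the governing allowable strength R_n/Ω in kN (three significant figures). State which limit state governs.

213 kN (bolt shear governs)

Bolt shear: A_b = π·27²/4 = 572.6 mm²; R_n = 372 × 572.6 × 2 × 1 / 1000 = 426 kN → 426 / 2 = 213 kN.
Bearing: edge l_c = 55, r_n = 557.3 kN; interior l_c = 60, r_n = 557.3 kN; R_n = 557.3 + 1·557.3 = 1115 kN → 557 kN.
Block shear: A_gv = 3200, A_nv = 2240, A_nt = 780 mm²; R_n = min(0.6F_uA_nv, 0.6F_yA_gv) + U_bs·F_u·A_nt = 911.4 kN → 456 kN.
Bolt shear governs: 213 kN.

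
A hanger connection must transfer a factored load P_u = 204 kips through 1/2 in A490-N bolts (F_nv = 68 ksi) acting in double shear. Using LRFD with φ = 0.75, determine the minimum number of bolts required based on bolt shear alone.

11 bolts

A_b = π·0.5²/4 = 0.1963 in².
Per-bolt design strength φR_n = 0.75 × 68 × 0.1963 × 2 = 20.03 kips.
n ≥ 204 / 20.03 = 10.19 → use 11 bolts.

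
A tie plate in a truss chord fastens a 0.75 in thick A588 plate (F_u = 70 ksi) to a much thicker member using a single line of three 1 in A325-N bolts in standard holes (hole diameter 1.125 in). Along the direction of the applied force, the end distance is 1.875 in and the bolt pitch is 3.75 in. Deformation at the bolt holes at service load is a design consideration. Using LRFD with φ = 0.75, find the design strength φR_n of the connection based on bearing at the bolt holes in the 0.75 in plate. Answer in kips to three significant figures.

Per bolt r_n = 1.2 l_c t F_u ≤ 2.4 d t F_u; upper limit = 2.4 × 1 × 0.75 × 70 = 126 kips.
Edge bolt: l_c = 1.875 − 1.125/2 = 1.312 in → 1.2 × 1.312 × 0.75 × 70 = 82.69 → r_n = 82.69 kips.
Interior bolts: l_c = 3.75 − 1.125 = 2.625 in → 1.2 × 2.625 × 0.75 × 70 = 165.4 → r_n = 126 kips.
R_n = 1 × 82.69 + 2 × 126 = 334.7 kips.
Design strength φR_n = 0.75 × 334.7 = 251 kips.

251 kips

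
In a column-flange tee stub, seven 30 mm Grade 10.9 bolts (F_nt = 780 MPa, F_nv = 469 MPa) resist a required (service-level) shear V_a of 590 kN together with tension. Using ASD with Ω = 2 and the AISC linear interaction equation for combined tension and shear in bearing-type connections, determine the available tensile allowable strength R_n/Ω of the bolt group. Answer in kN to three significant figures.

1530 kN

A_b = π·30²/4 = 706.9 mm²; f_rv = 590 × 1000 / (7 × 706.9) = 119.2 MPa.
F'_nt = 1.3 F_nt − (Ω F_nt / F_nv) f_rv = 1.3·780 − (2·780/469)·119.2 = 617.4 MPa, capped at F_nt → F'_nt = 617.4 MPa.
R_n = F'_nt · A_b · n = 617.4 × 706.9 × 7 / 1000 = 3055 kN.
Allowable strength R_n/Ω = 3055 / 2 = 1530 kN.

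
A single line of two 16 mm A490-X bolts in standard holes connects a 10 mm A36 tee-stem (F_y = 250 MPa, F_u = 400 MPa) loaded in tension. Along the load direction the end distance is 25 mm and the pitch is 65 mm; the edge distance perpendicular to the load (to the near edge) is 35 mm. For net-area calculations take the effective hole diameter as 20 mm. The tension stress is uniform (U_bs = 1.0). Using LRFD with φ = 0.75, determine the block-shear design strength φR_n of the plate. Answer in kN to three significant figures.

Shear plane L_v = 25 + 1·65 = 90 mm; A_gv = 90 × 10 = 900 mm².
A_nv = (90 − 1.5·20) × 10 = 600 mm².
A_nt = (35 − 0.5·20) × 10 = 250 mm².
0.6 F_u A_nv = 144 kN; 0.6 F_y A_gv = 135 kN → shear yielding governs the shear term.
R_n = 135 + 1.0 × 400 × 250 / 1000 = 235 kN.
Design strength φR_n = 0.75 × 235 = 176 kN.

176 kN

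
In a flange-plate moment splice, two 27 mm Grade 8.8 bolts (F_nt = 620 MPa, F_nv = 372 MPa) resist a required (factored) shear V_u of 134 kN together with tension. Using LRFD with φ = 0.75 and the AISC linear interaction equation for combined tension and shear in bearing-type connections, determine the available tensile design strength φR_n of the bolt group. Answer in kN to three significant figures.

469 kN

A_b = π·27²/4 = 572.6 mm²; f_rv = 134 × 1000 / (2 × 572.6) = 117 MPa.
F'_nt = 1.3 F_nt − (F_nt / φF_nv) f_rv = 1.3·620 − (620/(0.75·372))·117 = 546 MPa, capped at F_nt → F'_nt = 546 MPa.
R_n = F'_nt · A_b · n = 546 × 572.6 × 2 / 1000 = 625.2 kN.
Design strength φR_n = 0.75 × 625.2 = 469 kN.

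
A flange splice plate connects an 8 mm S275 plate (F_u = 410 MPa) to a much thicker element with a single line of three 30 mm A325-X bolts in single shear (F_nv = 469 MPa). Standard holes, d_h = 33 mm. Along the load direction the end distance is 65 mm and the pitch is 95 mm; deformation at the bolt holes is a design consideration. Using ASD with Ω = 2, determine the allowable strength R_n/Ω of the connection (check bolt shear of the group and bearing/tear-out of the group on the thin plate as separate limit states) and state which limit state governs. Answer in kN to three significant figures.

Bolt shear: A_b = π·30²/4 = 706.9 mm²; R_n = 469 × 706.9 × 3 × 1 / 1000 = 994.5 kN → 994.5 / 2 = 497 kN.
Bearing (1.2 l_c t F_u ≤ 2.4 d t F_u): upper limit = 2.4·30·8·410 / 1000 = 236.2 kN.
  Edge l_c = 65 − 33/2 = 48.5 → r_n = 190.9 kN; interior l_c = 95 − 33 = 62 → r_n = 236.2 kN.
  R_n,bearing = 1·190.9 + 2·236.2 = 663.2 kN → 663.2 / 2 = 332 kN.
Bearing governs: 332 kN.

332 kN (bearing governs)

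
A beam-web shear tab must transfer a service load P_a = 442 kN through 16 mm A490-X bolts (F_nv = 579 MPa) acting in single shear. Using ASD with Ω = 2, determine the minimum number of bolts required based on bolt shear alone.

8 bolts

A_b = π·16²/4 = 201.1 mm².
Per-bolt allowable strength R_n/Ω = 579 × 201.1 × 1 / 1000 / 2 = 58.21 kN.
n ≥ 442 / 58.21 = 7.594 → use 8 bolts.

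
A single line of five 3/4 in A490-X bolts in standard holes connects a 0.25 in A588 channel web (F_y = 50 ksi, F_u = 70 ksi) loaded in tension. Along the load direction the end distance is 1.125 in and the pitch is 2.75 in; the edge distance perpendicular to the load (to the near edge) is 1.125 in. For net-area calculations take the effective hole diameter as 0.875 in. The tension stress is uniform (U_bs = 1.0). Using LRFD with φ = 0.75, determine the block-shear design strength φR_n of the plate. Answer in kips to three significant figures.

Shear plane L_v = 1.125 + 4·2.75 = 12.12 in; A_gv = 12.12 × 0.25 = 3.031 in².
A_nv = (12.12 − 4.5·0.875) × 0.25 = 2.047 in².
A_nt = (1.125 − 0.5·0.875) × 0.25 = 0.1719 in².
0.6 F_u A_nv = 85.97 kips; 0.6 F_y A_gv = 90.94 kips → shear rupture governs the shear term.
R_n = 85.97 + 1.0 × 70 × 0.1719 = 98 kips.
Design strength φR_n = 0.75 × 98 = 73.5 kips.

73.5 kips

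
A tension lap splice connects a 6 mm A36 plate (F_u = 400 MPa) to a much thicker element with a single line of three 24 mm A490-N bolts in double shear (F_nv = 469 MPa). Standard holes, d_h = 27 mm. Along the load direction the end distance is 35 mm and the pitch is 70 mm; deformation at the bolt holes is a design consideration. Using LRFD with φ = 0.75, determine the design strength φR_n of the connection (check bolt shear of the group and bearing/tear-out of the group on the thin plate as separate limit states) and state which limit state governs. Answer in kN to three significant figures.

Bolt shear: A_b = π·24²/4 = 452.4 mm²; R_n = 469 × 452.4 × 3 × 2 / 1000 = 1273 kN → 0.75 × 1273 = 955 kN.
Bearing (1.2 l_c t F_u ≤ 2.4 d t F_u): upper limit = 2.4·24·6·400 / 1000 = 138.2 kN.
  Edge l_c = 35 − 27/2 = 21.5 → r_n = 61.92 kN; interior l_c = 70 − 27 = 43 → r_n = 123.8 kN.
  R_n,bearing = 1·61.92 + 2·123.8 = 309.6 kN → 0.75 × 309.6 = 232 kN.
Bearing governs: 232 kN.

232 kN (bearing governs)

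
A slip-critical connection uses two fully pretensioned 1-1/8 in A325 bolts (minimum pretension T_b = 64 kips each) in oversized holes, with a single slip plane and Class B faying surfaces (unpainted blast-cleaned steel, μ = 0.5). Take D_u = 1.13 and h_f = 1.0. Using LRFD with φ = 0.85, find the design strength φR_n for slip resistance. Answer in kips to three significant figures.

R_n = μ · D_u · h_f · T_b · n_s · n_b = 0.5 × 1.13 × 1.0 × 64 × 1 × 2 = 72.32 kips.
Design strength φR_n = 0.85 × 72.32 = 61.5 kips.

61.5 kips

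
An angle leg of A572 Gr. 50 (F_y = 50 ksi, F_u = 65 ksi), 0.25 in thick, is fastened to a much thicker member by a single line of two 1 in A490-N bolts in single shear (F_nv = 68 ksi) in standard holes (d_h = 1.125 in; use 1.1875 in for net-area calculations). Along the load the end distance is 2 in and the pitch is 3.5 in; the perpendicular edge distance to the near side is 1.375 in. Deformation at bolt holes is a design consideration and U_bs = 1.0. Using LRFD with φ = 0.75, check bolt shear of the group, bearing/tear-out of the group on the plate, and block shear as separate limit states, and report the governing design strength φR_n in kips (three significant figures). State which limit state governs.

36.7 kips (block shear governs)

Bolt shear: A_b = π·1²/4 = 0.7854 in²; R_n = 68 × 0.7854 × 2 × 1 = 106.8 kips → 0.75 × 106.8 = 80.1 kips.
Bearing: edge l_c = 1.438, r_n = 28.03 kips; interior l_c = 2.375, r_n = 39 kips; R_n = 28.03 + 1·39 = 67.03 kips → 50.3 kips.
Block shear: A_gv = 1.375, A_nv = 0.9297, A_nt = 0.1953 in²; R_n = min(0.6F_uA_nv, 0.6F_yA_gv) + U_bs·F_u·A_nt = 48.95 kips → 36.7 kips.
Block shear governs: 36.7 kips.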